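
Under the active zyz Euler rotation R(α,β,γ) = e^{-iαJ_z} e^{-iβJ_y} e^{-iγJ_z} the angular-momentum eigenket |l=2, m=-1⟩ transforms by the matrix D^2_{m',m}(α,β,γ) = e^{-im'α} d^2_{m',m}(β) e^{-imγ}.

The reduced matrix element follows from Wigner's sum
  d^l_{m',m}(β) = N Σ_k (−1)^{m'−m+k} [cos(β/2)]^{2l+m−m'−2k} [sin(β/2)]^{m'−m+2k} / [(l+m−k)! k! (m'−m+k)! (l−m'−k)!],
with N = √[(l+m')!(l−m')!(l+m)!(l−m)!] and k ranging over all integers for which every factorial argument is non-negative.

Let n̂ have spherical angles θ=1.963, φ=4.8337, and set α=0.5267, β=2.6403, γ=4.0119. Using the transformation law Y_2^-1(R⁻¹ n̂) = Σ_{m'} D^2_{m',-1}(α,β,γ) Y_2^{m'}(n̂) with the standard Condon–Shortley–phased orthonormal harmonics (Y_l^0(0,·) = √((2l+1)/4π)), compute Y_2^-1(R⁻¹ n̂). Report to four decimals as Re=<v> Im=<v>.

Re=0.0402 Im=-0.1153

Need the full column D^2_{m',-1} for m'=−2..2 at α=0.5267, β=2.6403, γ=4.0119.
cos(β/2)=0.248030, sin(β/2)=0.968752
d^2_{-2,-1}: single k=1 term ⇒ +0.029564;  D = +0.010218-0.027742i
d^2_{-1,-1}: k∈[0..1] ⇒ +0.003785 -0.173203 = -0.169419;  D = +0.029295+0.166867i
d^2_{0,-1}: k∈[0..1] ⇒ -0.036208 +0.552355 = +0.516147;  D = -0.332704-0.394609i
d^2_{1,-1}: k∈[0..1] ⇒ +0.173203 -0.880747 = -0.707544;  D = +0.666184+0.238361i
d^2_{2,-1}: single k=0 term ⇒ -0.450996;  D = +0.443458-0.082113i
Y_2^{m'}(θ=1.963,φ=4.8337) and Σ D·Y over m':
  (+0.0102-0.0277i)·(-0.3202+0.0792i)  (+0.0293+0.1669i)·(-0.0330-0.2709i)  (-0.3327-0.3946i)·(-0.1772+0.0000i)  (+0.6662+0.2384i)·(+0.0330-0.2709i)  (+0.4435-0.0821i)·(-0.3202-0.0792i)
Y_2^-1(R⁻¹ n̂) = +0.040166-0.115267i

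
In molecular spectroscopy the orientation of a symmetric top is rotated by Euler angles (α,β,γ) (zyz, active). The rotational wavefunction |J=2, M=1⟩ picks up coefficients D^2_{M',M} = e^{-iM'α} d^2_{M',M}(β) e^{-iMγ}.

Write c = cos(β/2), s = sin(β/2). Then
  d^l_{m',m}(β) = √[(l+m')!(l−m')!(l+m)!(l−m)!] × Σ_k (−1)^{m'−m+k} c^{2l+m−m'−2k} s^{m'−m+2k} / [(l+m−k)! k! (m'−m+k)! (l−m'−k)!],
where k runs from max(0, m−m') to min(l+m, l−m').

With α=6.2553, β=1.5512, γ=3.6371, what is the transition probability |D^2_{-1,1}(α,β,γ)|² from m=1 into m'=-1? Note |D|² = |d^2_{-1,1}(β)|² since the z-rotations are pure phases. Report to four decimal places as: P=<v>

Split into d^2_{-1,1}(β=1.5512) × two z-phases.
With c≡cos(β/2)=0.714001 and s≡sin(β/2)=0.700145, N=[1·6·6·1]^{1/2}=6.000000
The bounds max(0,m−m')=2 and min(l+m,l−m')=3 give 2 terms
  k=2: (−1)^0·6.0000/(2)·0.7140^2·0.7001^2 = +0.749712
  k=3: (−1)^1·6.0000/(6)·0.7140^0·0.7001^4 = -0.240298
d^2_{-1,1}(1.5512) = +0.749712 -0.240298 = +0.509414
|D^2_{-1,1}|² = |d^2_{-1,1}(β)|² = (+0.509414)² = 0.259502 (the z-rotation phases have unit modulus)

P=0.2595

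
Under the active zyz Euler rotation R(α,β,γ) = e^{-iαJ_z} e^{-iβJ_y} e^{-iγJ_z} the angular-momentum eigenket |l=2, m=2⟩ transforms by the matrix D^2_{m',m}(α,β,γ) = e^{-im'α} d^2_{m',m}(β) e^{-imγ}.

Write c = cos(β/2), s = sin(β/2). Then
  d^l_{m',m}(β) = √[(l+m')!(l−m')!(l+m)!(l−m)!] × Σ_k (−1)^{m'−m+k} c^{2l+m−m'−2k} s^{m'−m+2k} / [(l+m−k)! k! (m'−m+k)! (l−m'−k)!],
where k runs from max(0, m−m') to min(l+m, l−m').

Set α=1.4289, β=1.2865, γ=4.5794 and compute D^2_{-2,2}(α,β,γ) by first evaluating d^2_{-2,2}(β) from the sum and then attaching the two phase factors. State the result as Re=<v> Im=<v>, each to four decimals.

Re=0.1294 Im=-0.0023

Split into d^2_{-2,2}(β=1.2865) × two z-phases.
With c≡cos(β/2)=0.800151 and s≡sin(β/2)=0.599799, N=[1·24·24·1]^{1/2}=24.000000
The bounds max(0,m−m')=4 and min(l+m,l−m')=4 give 1 term
  k=4: (−1)^0·24.0000/(24)·0.8002^0·0.5998^4 = +0.129427
d^2_{-2,2}(1.2865) = +0.129427
Attach z-rotation phases: D = e^{-i(-2)(1.4289)}·(+0.129427)·e^{-i(2)(4.5794)} = +0.129406-0.002306i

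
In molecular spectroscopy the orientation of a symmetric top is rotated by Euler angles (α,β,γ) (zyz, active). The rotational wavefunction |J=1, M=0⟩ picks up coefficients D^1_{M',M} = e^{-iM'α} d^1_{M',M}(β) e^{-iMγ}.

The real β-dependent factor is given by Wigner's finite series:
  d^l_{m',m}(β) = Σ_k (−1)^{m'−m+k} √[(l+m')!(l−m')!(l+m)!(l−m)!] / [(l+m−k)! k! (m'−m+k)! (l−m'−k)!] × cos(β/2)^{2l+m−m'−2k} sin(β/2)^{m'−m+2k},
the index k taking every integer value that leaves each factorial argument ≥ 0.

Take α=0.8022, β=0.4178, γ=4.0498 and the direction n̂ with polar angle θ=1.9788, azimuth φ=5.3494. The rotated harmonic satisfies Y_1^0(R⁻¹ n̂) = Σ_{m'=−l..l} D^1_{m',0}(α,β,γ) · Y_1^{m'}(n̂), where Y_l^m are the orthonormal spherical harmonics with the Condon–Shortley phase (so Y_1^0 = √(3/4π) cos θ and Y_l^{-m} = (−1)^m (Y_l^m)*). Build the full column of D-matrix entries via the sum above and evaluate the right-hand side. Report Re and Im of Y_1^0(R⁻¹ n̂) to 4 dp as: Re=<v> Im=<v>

Need the full column D^1_{m',0} for m'=−1..1 at α=0.8022, β=0.4178, γ=4.0498.
cos(β/2)=0.978260, sin(β/2)=0.207384
d^1_{-1,0}: single k=1 term ⇒ +0.286909;  D = +0.199438+0.206255i
d^1_{0,0}: k∈[0..1] ⇒ +0.956992 -0.043008 = +0.913984;  D = +0.913984+0.000000i
d^1_{1,0}: single k=0 term ⇒ -0.286909;  D = -0.199438+0.206255i
Y_1^{m'}(θ=1.9788,φ=5.3494) and Σ D·Y over m':
  (+0.1994+0.2063i)·(+0.1886+0.2549i)  (+0.9140+0.0000i)·(-0.1939+0.0000i)  (-0.1994+0.2063i)·(-0.1886+0.2549i)
Y_1^0(R⁻¹ n̂) = -0.207115+0.000000i

Re=-0.2071 Im=0.0000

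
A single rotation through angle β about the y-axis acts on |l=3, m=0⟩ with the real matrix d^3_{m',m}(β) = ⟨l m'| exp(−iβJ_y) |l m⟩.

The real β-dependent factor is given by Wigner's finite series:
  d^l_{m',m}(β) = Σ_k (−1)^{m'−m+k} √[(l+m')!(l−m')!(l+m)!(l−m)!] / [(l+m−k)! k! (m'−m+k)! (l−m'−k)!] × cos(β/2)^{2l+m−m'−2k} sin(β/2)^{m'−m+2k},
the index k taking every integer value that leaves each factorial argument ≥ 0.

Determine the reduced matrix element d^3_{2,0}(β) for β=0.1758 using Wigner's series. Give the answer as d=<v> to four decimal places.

d^3_{2,0}(β=0.1758) via Wigner's sum:
c=cos(0.1758/2)=0.996139, s=sin(0.1758/2)=0.087787; N=√[120·1·6·6]=65.726707
The bounds max(0,m−m')=0 and min(l+m,l−m')=1 give 2 terms
  k=0: (−1)^2·65.7267/(12)·0.9961^4·0.0878^2 = +0.041562
  k=1: (−1)^3·65.7267/(12)·0.9961^2·0.0878^4 = -0.000323
d^3_{2,0}(0.1758) = +0.041562 -0.000323 = +0.041240

d=0.0412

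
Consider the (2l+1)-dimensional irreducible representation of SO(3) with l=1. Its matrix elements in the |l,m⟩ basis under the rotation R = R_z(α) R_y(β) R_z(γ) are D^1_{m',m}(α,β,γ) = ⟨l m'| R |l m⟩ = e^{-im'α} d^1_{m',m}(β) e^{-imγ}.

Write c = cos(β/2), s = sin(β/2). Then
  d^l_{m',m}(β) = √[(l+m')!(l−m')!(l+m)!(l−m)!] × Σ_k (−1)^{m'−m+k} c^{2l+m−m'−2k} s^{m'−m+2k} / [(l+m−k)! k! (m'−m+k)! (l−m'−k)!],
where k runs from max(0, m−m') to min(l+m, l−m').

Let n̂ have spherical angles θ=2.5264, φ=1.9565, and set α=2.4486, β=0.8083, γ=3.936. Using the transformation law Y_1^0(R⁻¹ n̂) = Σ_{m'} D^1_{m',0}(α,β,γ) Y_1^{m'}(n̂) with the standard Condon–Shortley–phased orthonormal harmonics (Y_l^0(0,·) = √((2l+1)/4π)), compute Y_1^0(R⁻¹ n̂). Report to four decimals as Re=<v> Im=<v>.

Need the full column D^1_{m',0} for m'=−1..1 at α=2.4486, β=0.8083, γ=3.936.
cos(β/2)=0.919437, sin(β/2)=0.393237
d^1_{-1,0}: single k=1 term ⇒ +0.511319;  D = -0.393377+0.326652i
d^1_{0,0}: k∈[0..1] ⇒ +0.845364 -0.154636 = +0.690729;  D = +0.690729+0.000000i
d^1_{1,0}: single k=0 term ⇒ -0.511319;  D = +0.393377+0.326652i
Y_1^{m'}(θ=2.5264,φ=1.9565) and Σ D·Y over m':
  (-0.3934+0.3267i)·(-0.0750-0.1847i)  (+0.6907+0.0000i)·(-0.3990+0.0000i)  (+0.3934+0.3267i)·(+0.0750-0.1847i)
Y_1^0(R⁻¹ n̂) = -0.095908+0.000000i

Re=-0.0959 Im=0.0000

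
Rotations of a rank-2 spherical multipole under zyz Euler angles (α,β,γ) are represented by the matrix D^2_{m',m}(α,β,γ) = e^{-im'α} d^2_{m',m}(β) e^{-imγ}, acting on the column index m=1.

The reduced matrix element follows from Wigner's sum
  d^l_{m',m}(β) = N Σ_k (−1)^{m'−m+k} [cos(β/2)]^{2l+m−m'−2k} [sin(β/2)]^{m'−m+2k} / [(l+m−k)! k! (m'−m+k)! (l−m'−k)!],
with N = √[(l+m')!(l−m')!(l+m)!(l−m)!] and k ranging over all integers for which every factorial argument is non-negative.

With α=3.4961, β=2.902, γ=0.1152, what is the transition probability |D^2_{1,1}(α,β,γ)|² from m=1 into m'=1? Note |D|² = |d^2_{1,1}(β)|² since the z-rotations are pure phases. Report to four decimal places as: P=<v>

P=0.0018

D^2_{1,1}(3.4961,2.902,0.1152) = e^{-i·1·3.4961}·d^2_{1,1}(2.902)·e^{-i·1·0.1152}. Compute d first:
c=cos(2.902/2)=0.119510, s=sin(2.902/2)=0.992833; N=√[6·1·6·1]=6.000000
Admissible k: 0..1 (factorial args all ≥0)
  k=0: (−1)^0·6.0000/(6)·0.1195^4·0.9928^0 = +0.000204
  k=1: (−1)^1·6.0000/(2)·0.1195^2·0.9928^2 = -0.042236
d^2_{1,1}(2.902) = +0.000204 -0.042236 = -0.042032
|D^2_{1,1}|² = |d^2_{1,1}(β)|² = (-0.042032)² = 0.001767 (the z-rotation phases have unit modulus)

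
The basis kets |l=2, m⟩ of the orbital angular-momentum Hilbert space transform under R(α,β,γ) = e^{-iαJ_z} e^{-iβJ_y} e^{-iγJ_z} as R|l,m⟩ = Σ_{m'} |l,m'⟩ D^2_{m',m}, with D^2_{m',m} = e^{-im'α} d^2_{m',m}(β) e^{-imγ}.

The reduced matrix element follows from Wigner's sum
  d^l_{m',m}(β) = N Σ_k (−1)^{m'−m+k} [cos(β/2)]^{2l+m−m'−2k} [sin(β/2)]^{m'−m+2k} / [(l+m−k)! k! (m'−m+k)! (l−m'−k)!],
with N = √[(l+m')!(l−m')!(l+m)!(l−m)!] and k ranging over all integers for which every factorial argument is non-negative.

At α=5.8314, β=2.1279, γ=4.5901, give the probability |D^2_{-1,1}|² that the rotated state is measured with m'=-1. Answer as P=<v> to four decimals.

P=0.0019

First d^2_{-1,1}(β=2.1279), then the phase factors e^{-i(-1)α} and e^{-i(1)γ}:
c=cos(2.1279/2)=0.485422, s=sin(2.1279/2)=0.874280; N=√[1·6·6·1]=6.000000
Admissible k: 2..3 (factorial args all ≥0)
  k=2: (−1)^0·6.0000/(2)·0.4854^2·0.8743^2 = +0.540333
  k=3: (−1)^1·6.0000/(6)·0.4854^0·0.8743^4 = -0.584254
d^2_{-1,1}(2.1279) = +0.540333 -0.584254 = -0.043920
|D^2_{-1,1}|² = |d^2_{-1,1}(β)|² = (-0.043920)² = 0.001929 (the z-rotation phases have unit modulus)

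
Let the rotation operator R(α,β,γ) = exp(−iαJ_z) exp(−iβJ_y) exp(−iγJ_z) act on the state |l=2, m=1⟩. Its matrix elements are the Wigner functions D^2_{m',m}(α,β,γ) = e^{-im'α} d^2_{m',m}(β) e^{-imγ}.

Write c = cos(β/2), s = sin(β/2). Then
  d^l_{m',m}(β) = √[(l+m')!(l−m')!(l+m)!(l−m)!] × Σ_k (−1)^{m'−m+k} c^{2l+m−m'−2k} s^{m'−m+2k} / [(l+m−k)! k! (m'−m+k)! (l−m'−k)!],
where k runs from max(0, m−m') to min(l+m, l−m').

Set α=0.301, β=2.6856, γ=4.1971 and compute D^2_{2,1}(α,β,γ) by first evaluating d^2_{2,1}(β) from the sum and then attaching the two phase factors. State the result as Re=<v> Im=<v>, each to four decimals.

Re=-0.0019 Im=-0.0224

Split into d^2_{2,1}(β=2.6856) × two z-phases.
With c≡cos(β/2)=0.226026 and s≡sin(β/2)=0.974121, N=[24·1·6·1]^{1/2}=12.000000
k: max(0,(1)−(2))=0 … min(2+(1),2−(2))=0
  k=0: (−1)^1·12.0000/(6)·0.2260^3·0.9741^1 = -0.022497
d^2_{2,1}(2.6856) = -0.022497
D = (+0.824205-0.566292i)·(-0.022497)·(-0.492786+0.870150i) = -0.001948-0.022412i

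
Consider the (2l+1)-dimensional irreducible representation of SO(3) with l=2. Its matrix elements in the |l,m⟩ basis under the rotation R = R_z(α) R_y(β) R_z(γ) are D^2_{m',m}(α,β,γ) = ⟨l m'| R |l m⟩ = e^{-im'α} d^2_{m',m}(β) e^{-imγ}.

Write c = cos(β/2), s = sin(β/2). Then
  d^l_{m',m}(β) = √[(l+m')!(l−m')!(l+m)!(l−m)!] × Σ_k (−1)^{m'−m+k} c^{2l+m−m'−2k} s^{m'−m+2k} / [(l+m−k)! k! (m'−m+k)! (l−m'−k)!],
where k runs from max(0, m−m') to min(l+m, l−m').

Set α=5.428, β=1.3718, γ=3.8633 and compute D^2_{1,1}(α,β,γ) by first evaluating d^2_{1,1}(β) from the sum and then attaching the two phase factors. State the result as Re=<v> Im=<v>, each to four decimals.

D^2_{1,1}(5.428,1.3718,3.8633) = e^{-i·1·5.428}·d^2_{1,1}(1.3718)·e^{-i·1·3.8633}. Compute d first:
c=cos(1.3718/2)=0.773849, s=sin(1.3718/2)=0.633370; N=√[6·1·6·1]=6.000000
The bounds max(0,m−m')=0 and min(l+m,l−m')=1 give 2 terms
  k=0: (−1)^0·6.0000/(6)·0.7738^4·0.6334^0 = +0.358613
  k=1: (−1)^1·6.0000/(2)·0.7738^2·0.6334^2 = -0.720690
d^2_{1,1}(1.3718) = +0.358613 -0.720690 = -0.362078
D = (+0.656079+0.754693i)·(-0.362078)·(-0.750679+0.660667i) = +0.358857+0.048186i

Re=0.3589 Im=0.0482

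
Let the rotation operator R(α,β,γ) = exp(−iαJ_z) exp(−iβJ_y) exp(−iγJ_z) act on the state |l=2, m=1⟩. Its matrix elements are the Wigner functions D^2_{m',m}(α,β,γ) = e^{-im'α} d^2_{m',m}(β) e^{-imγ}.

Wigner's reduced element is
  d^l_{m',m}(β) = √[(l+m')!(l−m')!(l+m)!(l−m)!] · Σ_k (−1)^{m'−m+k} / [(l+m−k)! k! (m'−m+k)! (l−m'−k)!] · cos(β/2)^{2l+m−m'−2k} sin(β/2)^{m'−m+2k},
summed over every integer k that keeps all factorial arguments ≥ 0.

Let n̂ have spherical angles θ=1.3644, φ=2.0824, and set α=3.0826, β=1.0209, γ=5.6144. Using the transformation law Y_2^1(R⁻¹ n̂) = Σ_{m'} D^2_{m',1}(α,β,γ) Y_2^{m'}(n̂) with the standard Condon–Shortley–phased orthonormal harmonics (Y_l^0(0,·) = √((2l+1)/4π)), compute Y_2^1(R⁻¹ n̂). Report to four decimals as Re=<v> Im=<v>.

Need the full column D^2_{m',1} for m'=−2..2 at α=3.0826, β=1.0209, γ=5.6144.
cos(β/2)=0.872525, sin(β/2)=0.488570
d^2_{-2,1}: single k=3 term ⇒ +0.203511;  D = +0.173413+0.106511i
d^2_{-1,1}: k∈[2..3] ⇒ +0.545168 -0.056978 = +0.488190;  D = -0.400202-0.279585i
d^2_{0,1}: k∈[1..2] ⇒ +0.794942 -0.249249 = +0.545693;  D = +0.428137+0.338348i
d^2_{1,1}: k∈[0..1] ⇒ +0.579577 -0.545168 = +0.034409;  D = -0.025692-0.022889i
d^2_{2,1}: single k=0 term ⇒ -0.649068;  D = -0.458330-0.459590i
Y_2^{m'}(θ=1.3644,φ=2.0824) and Σ D·Y over m':
  (+0.1734+0.1065i)·(-0.1927+0.3159i)  (-0.4002-0.2796i)·(-0.0759-0.1351i)  (+0.4281+0.3383i)·(-0.2757+0.0000i)  (-0.0257-0.0229i)·(+0.0759-0.1351i)  (-0.4583-0.4596i)·(-0.1927-0.3159i)
Y_2^1(R⁻¹ n̂) = -0.254440+0.251373i

Re=-0.2544 Im=0.2514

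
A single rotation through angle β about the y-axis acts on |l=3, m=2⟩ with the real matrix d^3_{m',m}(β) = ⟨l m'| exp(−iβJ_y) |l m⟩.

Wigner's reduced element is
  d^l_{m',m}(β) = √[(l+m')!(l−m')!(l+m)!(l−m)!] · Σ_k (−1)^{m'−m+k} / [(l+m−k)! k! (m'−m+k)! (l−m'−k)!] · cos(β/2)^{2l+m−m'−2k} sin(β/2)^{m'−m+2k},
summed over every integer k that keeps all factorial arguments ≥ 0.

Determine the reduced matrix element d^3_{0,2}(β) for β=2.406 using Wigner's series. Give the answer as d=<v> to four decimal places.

d=-0.4571

d^3_{0,2}(β=2.406) via Wigner's sum:
Half-angle: c=0.359560, s=0.933122. N=√(6·6·120·1)=65.726707
k∈{2,3} keeps every argument non-negative
  k=2: (−1)^0·65.7267/(12)·0.3596^4·0.9331^2 = +0.079712
  k=3: (−1)^1·65.7267/(12)·0.3596^2·0.9331^4 = -0.536855
d^3_{0,2}(2.406) = +0.079712 -0.536855 = -0.457143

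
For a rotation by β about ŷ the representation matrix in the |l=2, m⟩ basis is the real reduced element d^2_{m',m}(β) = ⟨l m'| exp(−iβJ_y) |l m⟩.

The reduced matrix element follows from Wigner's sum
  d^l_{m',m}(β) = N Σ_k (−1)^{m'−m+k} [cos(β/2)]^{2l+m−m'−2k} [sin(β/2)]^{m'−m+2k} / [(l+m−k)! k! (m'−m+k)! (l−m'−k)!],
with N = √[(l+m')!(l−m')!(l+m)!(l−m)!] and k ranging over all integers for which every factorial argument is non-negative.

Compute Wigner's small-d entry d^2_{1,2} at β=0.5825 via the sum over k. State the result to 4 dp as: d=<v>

d=0.5048

d^2_{1,2}(β=0.5825) via Wigner's sum:
Half-angle: c=0.957886, s=0.287150. N=√(6·1·24·1)=12.000000
The bounds max(0,m−m')=1 and min(l+m,l−m')=1 give 1 term
  k=1: (−1)^0·12.0000/(6)·0.9579^3·0.2871^1 = +0.504754
d^2_{1,2}(0.5825) = +0.504754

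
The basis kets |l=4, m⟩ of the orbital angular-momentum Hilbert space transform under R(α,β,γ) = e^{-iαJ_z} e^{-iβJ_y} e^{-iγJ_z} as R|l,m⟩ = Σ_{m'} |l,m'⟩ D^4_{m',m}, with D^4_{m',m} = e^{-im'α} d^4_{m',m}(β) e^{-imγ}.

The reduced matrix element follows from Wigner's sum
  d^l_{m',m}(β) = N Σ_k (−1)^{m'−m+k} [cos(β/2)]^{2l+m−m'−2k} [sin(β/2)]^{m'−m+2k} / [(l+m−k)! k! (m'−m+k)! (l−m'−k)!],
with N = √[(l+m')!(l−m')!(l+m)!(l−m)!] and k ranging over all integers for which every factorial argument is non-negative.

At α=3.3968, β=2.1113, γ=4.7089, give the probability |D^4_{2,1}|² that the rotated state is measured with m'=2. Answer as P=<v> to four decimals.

Split into d^4_{2,1}(β=2.1113) × two z-phases.
With c≡cos(β/2)=0.492662 and s≡sin(β/2)=0.870221, N=[720·2·120·6]^{1/2}=1018.233765
The bounds max(0,m−m')=0 and min(l+m,l−m')=2 give 3 terms
  k=0: (−1)^1·1018.2338/(240)·0.4927^7·0.8702^1 = -0.026008
  k=1: (−1)^2·1018.2338/(48)·0.4927^5·0.8702^3 = +0.405733
  k=2: (−1)^3·1018.2338/(72)·0.4927^3·0.8702^5 = -0.843936
d^4_{2,1}(2.1113) = -0.026008 +0.405733 -0.843936 = -0.464211
|D^4_{2,1}|² = |d^4_{2,1}(β)|² = (-0.464211)² = 0.215492 (the z-rotation phases have unit modulus)

P=0.2155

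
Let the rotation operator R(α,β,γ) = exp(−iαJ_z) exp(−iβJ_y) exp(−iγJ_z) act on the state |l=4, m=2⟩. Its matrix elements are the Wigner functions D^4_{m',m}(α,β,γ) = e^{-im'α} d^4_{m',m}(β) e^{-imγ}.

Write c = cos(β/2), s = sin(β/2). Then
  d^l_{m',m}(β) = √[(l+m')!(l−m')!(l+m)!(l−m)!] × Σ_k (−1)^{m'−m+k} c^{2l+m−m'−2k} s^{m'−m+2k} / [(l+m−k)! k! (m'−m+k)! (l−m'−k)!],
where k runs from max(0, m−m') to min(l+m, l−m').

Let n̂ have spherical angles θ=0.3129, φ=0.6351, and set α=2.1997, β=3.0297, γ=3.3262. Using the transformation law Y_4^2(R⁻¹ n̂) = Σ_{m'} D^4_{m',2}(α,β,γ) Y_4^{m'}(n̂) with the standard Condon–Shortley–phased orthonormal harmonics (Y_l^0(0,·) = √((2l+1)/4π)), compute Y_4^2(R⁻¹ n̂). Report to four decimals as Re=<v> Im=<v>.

Re=-0.0939 Im=0.1618

Need the full column D^4_{m',2} for m'=−4..4 at α=2.1997, β=3.0297, γ=3.3262.
cos(β/2)=0.055917, sin(β/2)=0.998435
d^4_{-4,2}: single k=6 term ⇒ +0.016390;  D = -0.008922+0.013749i
d^4_{-3,2}: k∈[5..6] ⇒ +0.001947 -0.206942 = -0.204995;  D = -0.204704+0.010921i
d^4_{-2,2}: k∈[4..6] ⇒ +0.000146 -0.037170 +0.987552 = +0.950527;  D = -0.599312-0.737785i
d^4_{-1,2}: k∈[3..5] ⇒ +0.000008 -0.003680 +0.234650 = +0.230978;  D = -0.059311+0.223233i
d^4_{0,2}: k∈[2..4] ⇒ +0.000000 -0.000246 +0.029385 = +0.029140;  D = +0.027176-0.010516i
d^4_{1,2}: k∈[1..3] ⇒ +0.000000 -0.000012 +0.002453 = +0.002442;  D = -0.002052-0.001323i
d^4_{2,2}: k∈[0..2] ⇒ +0.000000 -0.000000 +0.000146 = +0.000145;  D = +0.000008+0.000145i
d^4_{3,2}: k∈[0..1] ⇒ -0.000000 +0.000006 = +0.000006;  D = +0.000005-0.000004i
d^4_{4,2}: single k=0 term ⇒ +0.000000;  D = -0.000000-0.000000i
Y_4^{m'}(θ=0.3129,φ=0.6351) and Σ D·Y over m':
  (-0.0089+0.0137i)·(-0.0033-0.0022i)  (-0.2047+0.0109i)·(-0.0114-0.0328i)  (-0.5993-0.7378i)·(+0.0501-0.1616i)  (-0.0593+0.2232i)·(+0.3722-0.2743i)  (+0.0272-0.0105i)·(+0.4786+0.0000i)  (-0.0021-0.0013i)·(-0.3722-0.2743i)  (+0.0000+0.0001i)·(+0.0501+0.1616i)  (+0.0000-0.0000i)·(+0.0114-0.0328i)  (-0.0000-0.0000i)·(-0.0033+0.0022i)
Y_4^2(R⁻¹ n̂) = -0.093933+0.161826i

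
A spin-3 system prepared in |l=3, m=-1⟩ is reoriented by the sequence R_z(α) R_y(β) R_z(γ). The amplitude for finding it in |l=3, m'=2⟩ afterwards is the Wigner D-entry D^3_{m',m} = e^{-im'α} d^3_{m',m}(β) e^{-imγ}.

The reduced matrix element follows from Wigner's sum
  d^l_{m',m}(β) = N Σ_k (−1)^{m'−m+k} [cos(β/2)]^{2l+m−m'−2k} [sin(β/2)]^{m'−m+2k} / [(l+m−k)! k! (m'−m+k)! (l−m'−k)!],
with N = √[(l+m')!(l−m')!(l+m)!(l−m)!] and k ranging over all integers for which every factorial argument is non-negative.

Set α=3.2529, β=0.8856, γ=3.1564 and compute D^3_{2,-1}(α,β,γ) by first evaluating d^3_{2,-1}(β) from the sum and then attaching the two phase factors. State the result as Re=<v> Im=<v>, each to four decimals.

Split into d^3_{2,-1}(β=0.8856) × two z-phases.
c=cos(0.8856/2)=0.903555, s=sin(0.8856/2)=0.428471; N=√[120·1·2·24]=75.894664
The bounds max(0,m−m')=0 and min(l+m,l−m')=1 give 2 terms
  k=0: (−1)^3·75.8947/(12)·0.9036^3·0.4285^3 = -0.366994
  k=1: (−1)^4·75.8947/(24)·0.9036^1·0.4285^5 = +0.041263
d^3_{2,-1}(0.8856) = -0.366994 +0.041263 = -0.325731
Phases: e^{-i·(2)·3.2529}=+0.975324-0.220781i, e^{-i·(-1)·3.1564}=-0.999890-0.014807i ⇒ D=+0.318723-0.067203i

Re=0.3187 Im=-0.0672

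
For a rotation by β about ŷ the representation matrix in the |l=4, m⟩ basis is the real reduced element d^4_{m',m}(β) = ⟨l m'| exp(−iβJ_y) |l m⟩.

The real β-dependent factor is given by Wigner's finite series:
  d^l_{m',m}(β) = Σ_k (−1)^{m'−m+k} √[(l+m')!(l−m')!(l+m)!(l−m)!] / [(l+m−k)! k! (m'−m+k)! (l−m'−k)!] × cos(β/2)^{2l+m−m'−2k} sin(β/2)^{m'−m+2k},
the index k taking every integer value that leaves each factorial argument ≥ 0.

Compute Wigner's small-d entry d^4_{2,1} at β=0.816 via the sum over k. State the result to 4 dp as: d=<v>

d=-0.1684

d^4_{2,1}(β=0.816) via Wigner's sum:
With c≡cos(β/2)=0.917916 and s≡sin(β/2)=0.396774, N=[720·2·120·6]^{1/2}=1018.233765
Admissible k: 0..2 (factorial args all ≥0)
  k=0: (−1)^1·1018.2338/(240)·0.9179^7·0.3968^1 = -0.924275
  k=1: (−1)^2·1018.2338/(48)·0.9179^5·0.3968^3 = +0.863479
  k=2: (−1)^3·1018.2338/(72)·0.9179^3·0.3968^5 = -0.107558
d^4_{2,1}(0.816) = -0.924275 +0.863479 -0.107558 = -0.168353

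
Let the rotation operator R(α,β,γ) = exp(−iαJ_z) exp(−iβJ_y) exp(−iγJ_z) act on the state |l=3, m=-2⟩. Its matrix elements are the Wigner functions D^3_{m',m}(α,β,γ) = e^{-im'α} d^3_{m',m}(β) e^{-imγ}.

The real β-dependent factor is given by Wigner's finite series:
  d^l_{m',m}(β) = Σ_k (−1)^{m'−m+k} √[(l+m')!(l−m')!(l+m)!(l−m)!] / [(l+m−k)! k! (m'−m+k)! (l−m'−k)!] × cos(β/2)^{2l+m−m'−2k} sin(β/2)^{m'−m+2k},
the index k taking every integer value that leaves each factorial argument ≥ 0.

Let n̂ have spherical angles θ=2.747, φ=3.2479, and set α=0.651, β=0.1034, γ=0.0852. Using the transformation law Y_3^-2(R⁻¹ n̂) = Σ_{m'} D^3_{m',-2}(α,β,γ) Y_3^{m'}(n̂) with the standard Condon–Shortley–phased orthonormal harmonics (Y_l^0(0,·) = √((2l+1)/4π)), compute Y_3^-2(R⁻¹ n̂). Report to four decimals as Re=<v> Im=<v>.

Re=0.0018 Im=-0.0909

Need the full column D^3_{m',-2} for m'=−3..3 at α=0.651, β=0.1034, γ=0.0852.
cos(β/2)=0.998664, sin(β/2)=0.051677
d^3_{-3,-2}: single k=1 term ⇒ +0.125739;  D = -0.066001+0.107024i
d^3_{-2,-2}: k∈[0..1] ⇒ +0.992010 -0.013281 = +0.978729;  D = +0.096148+0.973994i
d^3_{-1,-2}: k∈[0..1] ⇒ -0.162328 +0.000869 = -0.161459;  D = -0.109985-0.118204i
d^3_{0,-2}: k∈[0..1] ⇒ +0.014549 -0.000039 = +0.014510;  D = +0.014300+0.002461i
d^3_{1,-2}: k∈[0..1] ⇒ -0.000869 +0.000001 = -0.000868;  D = -0.000770+0.000401i
d^3_{2,-2}: k∈[0..1] ⇒ +0.000036 -0.000000 = +0.000036;  D = +0.000015-0.000032i
d^3_{3,-2}: single k=0 term ⇒ -0.000001;  D = +0.000000+0.000001i
Y_3^{m'}(θ=2.747,φ=3.2479) and Σ D·Y over m':
  (-0.0660+0.1070i)·(-0.0225+0.0074i)  (+0.0961+0.9740i)·(-0.1363+0.0294i)  (-0.1100-0.1182i)·(-0.4029+0.0430i)  (+0.0143+0.0025i)·(-0.4344+0.0000i)  (-0.0008+0.0004i)·(+0.4029+0.0430i)  (+0.0000-0.0000i)·(-0.1363-0.0294i)  (+0.0000+0.0000i)·(+0.0225+0.0074i)
Y_3^-2(R⁻¹ n̂) = +0.001778-0.090861i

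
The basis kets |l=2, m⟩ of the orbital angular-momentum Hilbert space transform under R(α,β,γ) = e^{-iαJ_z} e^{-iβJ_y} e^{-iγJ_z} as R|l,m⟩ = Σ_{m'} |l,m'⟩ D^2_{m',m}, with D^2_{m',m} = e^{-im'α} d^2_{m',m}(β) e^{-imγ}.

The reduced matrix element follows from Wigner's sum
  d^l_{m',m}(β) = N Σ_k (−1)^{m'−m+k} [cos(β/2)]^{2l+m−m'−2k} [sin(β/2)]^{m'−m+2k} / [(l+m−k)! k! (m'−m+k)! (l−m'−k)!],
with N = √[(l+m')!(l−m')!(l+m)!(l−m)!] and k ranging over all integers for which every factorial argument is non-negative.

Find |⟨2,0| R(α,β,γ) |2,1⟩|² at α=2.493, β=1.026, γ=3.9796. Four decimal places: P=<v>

Split into d^2_{0,1}(β=1.026) × two z-phases.
Half-angle: c=0.871276, s=0.490793. N=√(2·2·6·1)=4.898979
k∈{1,2} keeps every argument non-negative
  k=1: (−1)^0·4.8990/(2)·0.8713^3·0.4908^1 = +0.795136
  k=2: (−1)^1·4.8990/(2)·0.8713^1·0.4908^3 = -0.252306
d^2_{0,1}(1.026) = +0.795136 -0.252306 = +0.542830
|D^2_{0,1}|² = |d^2_{0,1}(β)|² = (+0.542830)² = 0.294665 (the z-rotation phases have unit modulus)

P=0.2947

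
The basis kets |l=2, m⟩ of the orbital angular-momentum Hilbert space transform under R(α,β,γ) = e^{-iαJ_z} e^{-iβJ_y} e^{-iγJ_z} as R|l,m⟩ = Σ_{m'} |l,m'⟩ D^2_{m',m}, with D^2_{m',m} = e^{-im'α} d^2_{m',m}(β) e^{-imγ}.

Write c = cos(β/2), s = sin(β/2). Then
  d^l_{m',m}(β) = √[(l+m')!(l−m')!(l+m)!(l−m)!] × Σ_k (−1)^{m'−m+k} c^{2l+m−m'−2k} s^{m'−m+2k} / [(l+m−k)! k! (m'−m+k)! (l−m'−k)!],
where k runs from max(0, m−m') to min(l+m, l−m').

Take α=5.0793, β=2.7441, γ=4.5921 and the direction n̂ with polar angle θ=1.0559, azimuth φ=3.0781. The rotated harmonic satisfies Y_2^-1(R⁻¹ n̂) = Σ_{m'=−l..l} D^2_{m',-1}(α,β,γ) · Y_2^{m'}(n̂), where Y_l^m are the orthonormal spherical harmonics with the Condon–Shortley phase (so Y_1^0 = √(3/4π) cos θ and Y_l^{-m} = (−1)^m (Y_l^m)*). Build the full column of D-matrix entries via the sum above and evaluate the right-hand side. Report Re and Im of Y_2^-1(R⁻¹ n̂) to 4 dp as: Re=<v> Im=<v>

Need the full column D^2_{m',-1} for m'=−2..2 at α=5.0793, β=2.7441, γ=4.5921.
cos(β/2)=0.197440, sin(β/2)=0.980315
d^2_{-2,-1}: single k=1 term ⇒ +0.015091;  D = -0.008689+0.012338i
d^2_{-1,-1}: k∈[0..1] ⇒ +0.001520 -0.112389 = -0.110870;  D = +0.107515+0.027067i
d^2_{0,-1}: k∈[0..1] ⇒ -0.018482 +0.455626 = +0.437144;  D = -0.052457-0.433985i
d^2_{1,-1}: k∈[0..1] ⇒ +0.112389 -0.923554 = -0.811165;  D = -0.716784+0.379750i
d^2_{2,-1}: single k=0 term ⇒ -0.372017;  D = -0.280496-0.244374i
Y_2^{m'}(θ=1.0559,φ=3.0781) and Σ D·Y over m':
  (-0.0087+0.0123i)·(+0.2902+0.0371i)  (+0.1075+0.0271i)·(-0.3304-0.0210i)  (-0.0525-0.4340i)·(-0.0859+0.0000i)  (-0.7168+0.3797i)·(+0.3304-0.0210i)  (-0.2805-0.2444i)·(+0.2902-0.0371i)
Y_2^-1(R⁻¹ n̂) = -0.352777+0.109365i

Re=-0.3528 Im=0.1094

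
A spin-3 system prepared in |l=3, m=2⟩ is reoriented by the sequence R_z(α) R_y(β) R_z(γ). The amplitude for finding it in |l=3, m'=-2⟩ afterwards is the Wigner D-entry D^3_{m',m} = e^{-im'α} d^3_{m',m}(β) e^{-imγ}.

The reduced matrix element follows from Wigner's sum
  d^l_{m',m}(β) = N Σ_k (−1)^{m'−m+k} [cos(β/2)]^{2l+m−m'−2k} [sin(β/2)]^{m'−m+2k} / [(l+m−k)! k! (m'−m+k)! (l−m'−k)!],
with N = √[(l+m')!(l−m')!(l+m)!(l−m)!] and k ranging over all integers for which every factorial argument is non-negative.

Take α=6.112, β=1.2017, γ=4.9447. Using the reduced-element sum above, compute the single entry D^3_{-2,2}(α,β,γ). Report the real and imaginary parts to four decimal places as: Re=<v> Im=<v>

D^3_{-2,2}(6.112,1.2017,4.9447) = e^{-i·-2·6.112}·d^3_{-2,2}(1.2017)·e^{-i·2·4.9447}. Compute d first:
Half-angle: c=0.824855, s=0.565344. N=√(1·120·120·1)=120.000000
Admissible k: 4..5 (factorial args all ≥0)
  k=4: (−1)^0·120.0000/(24)·0.8249^2·0.5653^4 = +0.347517
  k=5: (−1)^1·120.0000/(120)·0.8249^0·0.5653^6 = -0.032649
d^3_{-2,2}(1.2017) = +0.347517 -0.032649 = +0.314868
Attach z-rotation phases: D = e^{-i(-2)(6.112)}·(+0.314868)·e^{-i(2)(4.9447)} = -0.217786+0.227401i

Re=-0.2178 Im=0.2274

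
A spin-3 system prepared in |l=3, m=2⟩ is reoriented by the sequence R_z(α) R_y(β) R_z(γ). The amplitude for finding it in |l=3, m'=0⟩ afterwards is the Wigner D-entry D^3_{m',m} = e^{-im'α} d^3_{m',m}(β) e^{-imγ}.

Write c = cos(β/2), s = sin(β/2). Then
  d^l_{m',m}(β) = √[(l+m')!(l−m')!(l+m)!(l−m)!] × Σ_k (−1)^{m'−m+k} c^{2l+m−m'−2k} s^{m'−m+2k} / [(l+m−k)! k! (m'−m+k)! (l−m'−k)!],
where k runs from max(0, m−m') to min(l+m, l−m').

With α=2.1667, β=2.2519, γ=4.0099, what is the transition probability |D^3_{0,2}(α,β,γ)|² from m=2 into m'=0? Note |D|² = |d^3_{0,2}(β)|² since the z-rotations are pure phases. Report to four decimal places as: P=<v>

P=0.2708

Split into d^3_{0,2}(β=2.2519) × two z-phases.
Half-angle: c=0.430319, s=0.902677. N=√(6·6·120·1)=65.726707
Admissible k: 2..3 (factorial args all ≥0)
  k=2: (−1)^0·65.7267/(12)·0.4303^4·0.9027^2 = +0.153034
  k=3: (−1)^1·65.7267/(12)·0.4303^2·0.9027^4 = -0.673397
d^3_{0,2}(2.2519) = +0.153034 -0.673397 = -0.520363
|D^3_{0,2}|² = |d^3_{0,2}(β)|² = (-0.520363)² = 0.270778 (the z-rotation phases have unit modulus)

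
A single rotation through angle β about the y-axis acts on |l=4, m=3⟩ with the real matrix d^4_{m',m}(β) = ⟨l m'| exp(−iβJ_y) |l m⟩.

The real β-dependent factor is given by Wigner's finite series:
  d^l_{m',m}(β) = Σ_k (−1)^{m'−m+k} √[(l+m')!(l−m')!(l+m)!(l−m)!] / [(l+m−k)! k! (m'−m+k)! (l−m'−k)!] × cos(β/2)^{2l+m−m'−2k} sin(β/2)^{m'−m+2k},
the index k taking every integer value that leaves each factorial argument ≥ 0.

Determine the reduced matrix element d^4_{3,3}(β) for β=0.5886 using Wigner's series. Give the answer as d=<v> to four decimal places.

d=0.2511

d^4_{3,3}(β=0.5886) via Wigner's sum:
c=cos(0.5886/2)=0.957005, s=sin(0.5886/2)=0.290070; N=√[5040·1·5040·1]=5040.000000
Admissible k: 0..1 (factorial args all ≥0)
  k=0: (−1)^0·5040.0000/(5040)·0.9570^8·0.2901^0 = +0.703583
  k=1: (−1)^1·5040.0000/(720)·0.9570^6·0.2901^2 = -0.452470
d^4_{3,3}(0.5886) = +0.703583 -0.452470 = +0.251112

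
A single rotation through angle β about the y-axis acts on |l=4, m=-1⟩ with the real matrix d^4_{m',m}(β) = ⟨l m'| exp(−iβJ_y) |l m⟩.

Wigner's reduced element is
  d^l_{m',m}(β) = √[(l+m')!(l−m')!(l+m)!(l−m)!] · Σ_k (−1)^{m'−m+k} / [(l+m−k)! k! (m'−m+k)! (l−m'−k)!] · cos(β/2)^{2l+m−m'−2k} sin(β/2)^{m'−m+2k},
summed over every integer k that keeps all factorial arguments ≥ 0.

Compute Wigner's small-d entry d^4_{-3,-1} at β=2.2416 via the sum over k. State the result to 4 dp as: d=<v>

d=-0.2677

d^4_{-3,-1}(β=2.2416) via Wigner's sum:
With c≡cos(β/2)=0.434962 and s≡sin(β/2)=0.900449, N=[1·5040·6·120]^{1/2}=1904.940944
Admissible k: 2..3 (factorial args all ≥0)
  k=2: (−1)^0·1904.9409/(240)·0.4350^6·0.9004^2 = +0.043581
  k=3: (−1)^1·1904.9409/(144)·0.4350^4·0.9004^4 = -0.311287
d^4_{-3,-1}(2.2416) = +0.043581 -0.311287 = -0.267706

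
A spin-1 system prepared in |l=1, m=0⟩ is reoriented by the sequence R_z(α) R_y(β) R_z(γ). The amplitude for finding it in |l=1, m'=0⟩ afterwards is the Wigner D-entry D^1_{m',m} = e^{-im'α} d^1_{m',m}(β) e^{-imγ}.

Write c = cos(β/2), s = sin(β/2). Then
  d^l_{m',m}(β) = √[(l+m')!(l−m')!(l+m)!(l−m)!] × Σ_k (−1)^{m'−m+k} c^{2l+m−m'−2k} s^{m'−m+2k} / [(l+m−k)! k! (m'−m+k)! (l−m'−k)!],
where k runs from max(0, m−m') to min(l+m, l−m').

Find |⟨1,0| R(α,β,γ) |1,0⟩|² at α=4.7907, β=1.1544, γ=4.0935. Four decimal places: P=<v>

P=0.1636

D^1_{0,0}(4.7907,1.1544,4.0935) = e^{-i·0·4.7907}·d^1_{0,0}(1.1544)·e^{-i·0·4.0935}. Compute d first:
c=cos(1.1544/2)=0.837994, s=sin(1.1544/2)=0.545680; N=√[1·1·1·1]=1.000000
Admissible k: 0..1 (factorial args all ≥0)
  k=0: (−1)^0·1.0000/(1)·0.8380^2·0.5457^0 = +0.702234
  k=1: (−1)^1·1.0000/(1)·0.8380^0·0.5457^2 = -0.297766
d^1_{0,0}(1.1544) = +0.702234 -0.297766 = +0.404467
|D^1_{0,0}|² = |d^1_{0,0}(β)|² = (+0.404467)² = 0.163594 (the z-rotation phases have unit modulus)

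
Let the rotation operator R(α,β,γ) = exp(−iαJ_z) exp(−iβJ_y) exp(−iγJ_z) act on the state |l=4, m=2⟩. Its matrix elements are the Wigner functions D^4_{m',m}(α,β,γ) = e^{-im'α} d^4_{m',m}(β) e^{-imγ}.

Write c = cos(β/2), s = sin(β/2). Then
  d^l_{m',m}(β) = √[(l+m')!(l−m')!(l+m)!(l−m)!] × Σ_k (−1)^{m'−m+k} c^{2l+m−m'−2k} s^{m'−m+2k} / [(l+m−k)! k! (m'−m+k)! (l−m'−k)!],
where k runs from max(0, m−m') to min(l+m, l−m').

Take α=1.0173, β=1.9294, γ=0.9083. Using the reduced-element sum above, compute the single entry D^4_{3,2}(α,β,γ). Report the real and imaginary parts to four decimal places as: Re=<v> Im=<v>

D^4_{3,2}(1.0173,1.9294,0.9083) = e^{-i·3·1.0173}·d^4_{3,2}(1.9294)·e^{-i·2·0.9083}. Compute d first:
With c≡cos(β/2)=0.569663 and s≡sin(β/2)=0.821878, N=[5040·1·720·2]^{1/2}=2693.993318
k∈{0,1} keeps every argument non-negative
  k=0: (−1)^1·2693.9933/(720)·0.5697^7·0.8219^1 = -0.059869
  k=1: (−1)^2·2693.9933/(240)·0.5697^5·0.8219^3 = +0.373852
d^4_{3,2}(1.9294) = -0.059869 +0.373852 = +0.313983
Attach z-rotation phases: D = e^{-i(3)(1.0173)}·(+0.313983)·e^{-i(2)(0.9083)} = +0.048817+0.310165i

Re=0.0488 Im=0.3102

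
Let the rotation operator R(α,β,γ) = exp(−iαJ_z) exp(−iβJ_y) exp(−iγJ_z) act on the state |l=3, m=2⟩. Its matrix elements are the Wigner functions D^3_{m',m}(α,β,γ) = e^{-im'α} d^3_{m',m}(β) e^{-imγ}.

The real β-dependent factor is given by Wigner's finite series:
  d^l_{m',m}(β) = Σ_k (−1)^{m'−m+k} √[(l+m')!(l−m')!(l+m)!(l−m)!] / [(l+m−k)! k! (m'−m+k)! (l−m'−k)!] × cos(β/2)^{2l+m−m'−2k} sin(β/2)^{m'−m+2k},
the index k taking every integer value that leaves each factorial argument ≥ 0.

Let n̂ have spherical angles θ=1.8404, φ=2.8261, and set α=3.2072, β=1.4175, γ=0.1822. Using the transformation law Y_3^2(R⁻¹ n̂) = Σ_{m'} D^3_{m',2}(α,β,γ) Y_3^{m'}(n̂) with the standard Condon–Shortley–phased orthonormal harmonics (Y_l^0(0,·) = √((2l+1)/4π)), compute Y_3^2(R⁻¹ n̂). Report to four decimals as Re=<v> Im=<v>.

Need the full column D^3_{m',2} for m'=−3..3 at α=3.2072, β=1.4175, γ=0.1822.
cos(β/2)=0.759176, sin(β/2)=0.650885
d^3_{-3,2}: single k=5 term ⇒ +0.217240;  D = -0.214197+0.036235i
d^3_{-2,2}: k∈[4..5] ⇒ +0.517217 -0.076037 = +0.441180;  D = +0.429239-0.101947i
d^3_{-1,2}: k∈[3..4] ⇒ +0.763082 -0.280456 = +0.482625;  D = -0.461242+0.142069i
d^3_{0,2}: k∈[2..3] ⇒ +0.770796 -0.566583 = +0.204213;  D = +0.190804-0.072779i
d^3_{1,2}: k∈[1..2] ⇒ +0.519059 -0.763082 = -0.244022;  D = +0.221807-0.101727i
d^3_{2,2}: k∈[0..1] ⇒ +0.191450 -0.703638 = -0.512188;  D = -0.450559+0.243582i
d^3_{3,2}: single k=0 term ⇒ -0.402062;  D = +0.340388-0.213986i
Y_3^{m'}(θ=1.8404,φ=2.8261) and Σ D·Y over m':
  (-0.2142+0.0362i)·(-0.2184-0.3031i)  (+0.4292-0.1019i)·(-0.2042-0.1492i)  (-0.4612+0.1421i)·(+0.1911+0.0624i)  (+0.1908-0.0728i)·(+0.2629+0.0000i)  (+0.2218-0.1017i)·(-0.1911+0.0624i)  (-0.4506+0.2436i)·(-0.2042+0.1492i)  (+0.3404-0.2140i)·(+0.2184-0.3031i)
Y_3^2(R⁻¹ n̂) = -0.062832-0.240565i

Re=-0.0628 Im=-0.2406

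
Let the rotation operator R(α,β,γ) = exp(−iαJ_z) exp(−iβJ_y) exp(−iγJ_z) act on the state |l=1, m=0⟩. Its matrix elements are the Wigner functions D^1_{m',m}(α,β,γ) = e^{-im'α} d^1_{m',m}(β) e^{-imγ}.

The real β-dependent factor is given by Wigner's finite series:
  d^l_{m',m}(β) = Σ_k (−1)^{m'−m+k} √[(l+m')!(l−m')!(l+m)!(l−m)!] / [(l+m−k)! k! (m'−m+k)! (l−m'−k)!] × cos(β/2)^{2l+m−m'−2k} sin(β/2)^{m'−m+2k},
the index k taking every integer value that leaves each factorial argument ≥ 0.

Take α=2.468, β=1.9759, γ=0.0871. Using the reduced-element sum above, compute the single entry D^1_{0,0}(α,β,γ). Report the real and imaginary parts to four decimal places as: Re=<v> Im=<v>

Re=-0.3941 Im=0.0000

D^1_{0,0}(2.468,1.9759,0.0871) = e^{-i·0·2.468}·d^1_{0,0}(1.9759)·e^{-i·0·0.0871}. Compute d first:
Half-angle: c=0.550403, s=0.834899. N=√(1·1·1·1)=1.000000
The bounds max(0,m−m')=0 and min(l+m,l−m')=1 give 2 terms
  k=0: (−1)^0·1.0000/(1)·0.5504^2·0.8349^0 = +0.302943
  k=1: (−1)^1·1.0000/(1)·0.5504^0·0.8349^2 = -0.697057
d^1_{0,0}(1.9759) = +0.302943 -0.697057 = -0.394114
Attach z-rotation phases: D = e^{-i(0)(2.468)}·(-0.394114)·e^{-i(0)(0.0871)} = -0.394114+0.000000i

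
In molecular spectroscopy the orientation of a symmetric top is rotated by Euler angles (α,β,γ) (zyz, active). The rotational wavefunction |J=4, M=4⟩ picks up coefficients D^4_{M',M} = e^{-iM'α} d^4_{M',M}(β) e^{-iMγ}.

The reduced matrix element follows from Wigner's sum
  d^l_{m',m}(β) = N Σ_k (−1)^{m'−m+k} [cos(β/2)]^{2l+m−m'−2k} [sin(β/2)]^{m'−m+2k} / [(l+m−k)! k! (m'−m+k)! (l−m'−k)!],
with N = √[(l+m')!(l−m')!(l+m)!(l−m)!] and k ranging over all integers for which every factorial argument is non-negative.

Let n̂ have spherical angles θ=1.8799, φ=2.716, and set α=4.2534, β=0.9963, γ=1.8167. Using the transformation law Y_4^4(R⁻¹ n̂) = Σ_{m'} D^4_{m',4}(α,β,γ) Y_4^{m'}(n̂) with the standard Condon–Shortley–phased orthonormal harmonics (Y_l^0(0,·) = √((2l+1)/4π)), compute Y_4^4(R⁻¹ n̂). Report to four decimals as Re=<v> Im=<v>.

Need the full column D^4_{m',4} for m'=−4..4 at α=4.2534, β=0.9963, γ=1.8167.
cos(β/2)=0.878468, sin(β/2)=0.477801
d^4_{-4,4}: single k=8 term ⇒ +0.002716;  D = -0.002577-0.000860i
d^4_{-3,4}: single k=7 term ⇒ +0.014125;  D = +0.009944-0.010032i
d^4_{-2,4}: single k=6 term ⇒ +0.048586;  D = +0.015781+0.045952i
d^4_{-1,4}: single k=5 term ⇒ +0.126330;  D = -0.125294-0.016150i
d^4_{0,4}: single k=4 term ⇒ +0.259682;  D = +0.143868-0.216187i
d^4_{1,4}: single k=3 term ⇒ +0.427037;  D = +0.213898+0.369605i
d^4_{2,4}: single k=2 term ⇒ +0.555174;  D = -0.553979+0.036414i
d^4_{3,4}: single k=1 term ⇒ +0.545599;  D = +0.209121-0.503932i
d^4_{4,4}: single k=0 term ⇒ +0.354656;  D = +0.233443+0.266994i
Y_4^{m'}(θ=1.8799,φ=2.716) and Σ D·Y over m':
  (-0.0026-0.0009i)·(-0.0478+0.3613i)  (+0.0099-0.0100i)·(+0.0954+0.3150i)  (+0.0158+0.0460i)·(-0.0705-0.0804i)  (-0.1253-0.0162i)·(-0.2937-0.1331i)  (+0.1439-0.2162i)·(+0.0554+0.0000i)  (+0.2139+0.3696i)·(+0.2937-0.1331i)  (-0.5540+0.0364i)·(-0.0705+0.0804i)  (+0.2091-0.5039i)·(-0.0954+0.3150i)  (+0.2334+0.2670i)·(-0.0478-0.3613i)
Y_4^4(R⁻¹ n̂) = +0.421987+0.056046i

Re=0.4220 Im=0.0560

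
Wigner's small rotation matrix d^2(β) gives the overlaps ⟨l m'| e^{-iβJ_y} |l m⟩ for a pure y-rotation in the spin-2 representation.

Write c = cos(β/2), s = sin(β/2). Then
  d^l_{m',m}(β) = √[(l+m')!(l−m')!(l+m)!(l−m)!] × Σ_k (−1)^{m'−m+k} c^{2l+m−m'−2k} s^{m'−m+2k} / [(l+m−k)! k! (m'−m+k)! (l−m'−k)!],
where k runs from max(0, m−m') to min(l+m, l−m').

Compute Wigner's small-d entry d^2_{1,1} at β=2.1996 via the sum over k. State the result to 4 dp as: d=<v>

d^2_{1,1}(β=2.1996) via Wigner's sum:
Half-angle: c=0.453774, s=0.891117. N=√(6·1·6·1)=6.000000
k∈{0,1} keeps every argument non-negative
  k=0: (−1)^0·6.0000/(6)·0.4538^4·0.8911^0 = +0.042399
  k=1: (−1)^1·6.0000/(2)·0.4538^2·0.8911^2 = -0.490535
d^2_{1,1}(2.1996) = +0.042399 -0.490535 = -0.448136

d=-0.4481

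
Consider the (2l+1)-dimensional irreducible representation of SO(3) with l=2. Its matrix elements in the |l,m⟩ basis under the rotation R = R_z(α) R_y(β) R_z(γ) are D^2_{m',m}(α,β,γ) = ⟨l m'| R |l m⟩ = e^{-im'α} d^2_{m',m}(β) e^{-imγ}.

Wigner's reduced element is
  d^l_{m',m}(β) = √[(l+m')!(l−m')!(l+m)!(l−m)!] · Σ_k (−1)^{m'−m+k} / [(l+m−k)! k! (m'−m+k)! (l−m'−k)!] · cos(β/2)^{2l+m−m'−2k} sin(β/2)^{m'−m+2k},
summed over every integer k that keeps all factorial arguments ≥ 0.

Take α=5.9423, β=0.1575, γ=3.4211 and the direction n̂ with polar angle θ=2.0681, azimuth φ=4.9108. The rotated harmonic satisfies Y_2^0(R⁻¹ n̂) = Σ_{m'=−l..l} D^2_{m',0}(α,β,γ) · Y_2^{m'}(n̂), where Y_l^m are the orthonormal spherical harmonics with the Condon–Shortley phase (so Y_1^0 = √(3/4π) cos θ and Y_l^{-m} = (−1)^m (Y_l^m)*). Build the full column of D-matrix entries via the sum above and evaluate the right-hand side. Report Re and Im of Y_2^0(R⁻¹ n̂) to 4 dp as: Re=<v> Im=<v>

Need the full column D^2_{m',0} for m'=−2..2 at α=5.9423, β=0.1575, γ=3.4211.
cos(β/2)=0.996901, sin(β/2)=0.078669
d^2_{-2,0}: single k=2 term ⇒ +0.015065;  D = +0.011698-0.009494i
d^2_{-1,0}: k∈[1..2] ⇒ +0.190912 -0.001189 = +0.189723;  D = +0.178806-0.063429i
d^2_{0,0}: k∈[0..2] ⇒ +0.987661 -0.024602 +0.000038 = +0.963097;  D = +0.963097+0.000000i
d^2_{1,0}: k∈[0..1] ⇒ -0.190912 +0.001189 = -0.189723;  D = -0.178806-0.063429i
d^2_{2,0}: single k=0 term ⇒ +0.015065;  D = +0.011698+0.009494i
Y_2^{m'}(θ=2.0681,φ=4.9108) and Σ D·Y over m':
  (+0.0117-0.0095i)·(-0.2752+0.1153i)  (+0.1788-0.0634i)·(-0.0638-0.3176i)  (+0.9631+0.0000i)·(-0.1001+0.0000i)  (-0.1788-0.0634i)·(+0.0638-0.3176i)  (+0.0117+0.0095i)·(-0.2752-0.1153i)
Y_2^0(R⁻¹ n̂) = -0.163730-0.000000i

Re=-0.1637 Im=0.0000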